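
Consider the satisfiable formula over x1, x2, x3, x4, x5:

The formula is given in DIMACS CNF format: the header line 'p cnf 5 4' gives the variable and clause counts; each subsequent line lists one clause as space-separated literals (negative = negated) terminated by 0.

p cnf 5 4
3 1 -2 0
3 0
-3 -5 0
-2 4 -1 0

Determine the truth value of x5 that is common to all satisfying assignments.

Suppose x5 = True.
(x3) alone gives x3 = True.
But (¬x3) is also a unit clause — contradiction.
So every satisfying assignment has x5 = False.

False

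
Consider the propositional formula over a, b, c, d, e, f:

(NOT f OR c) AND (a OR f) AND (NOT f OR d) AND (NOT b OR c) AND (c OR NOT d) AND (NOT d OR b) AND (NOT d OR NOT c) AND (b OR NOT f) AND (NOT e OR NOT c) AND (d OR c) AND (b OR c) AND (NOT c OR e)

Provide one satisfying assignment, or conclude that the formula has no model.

UNSATISFIABLE

Suppose f = false.
Unit clause (a) forces a = true.
Suppose b = false.
Unit clause (NOT d) forces d = false.
Unit clause (c) forces c = true.
Unit clause (NOT e) forces e = false.
That conflicts with the unit clause (e).
That branch fails; take b = true instead.
Unit clause (c) forces c = true.
Unit clause (NOT d) forces d = false.
Unit clause (NOT e) forces e = false.
That conflicts with the unit clause (e).
Both values of b lead to a conflict.
That branch fails; take f = true instead.
Unit clause (c) forces c = true.
Unit clause (d) forces d = true.
That conflicts with the unit clause (NOT d).
Both values of f lead to a conflict.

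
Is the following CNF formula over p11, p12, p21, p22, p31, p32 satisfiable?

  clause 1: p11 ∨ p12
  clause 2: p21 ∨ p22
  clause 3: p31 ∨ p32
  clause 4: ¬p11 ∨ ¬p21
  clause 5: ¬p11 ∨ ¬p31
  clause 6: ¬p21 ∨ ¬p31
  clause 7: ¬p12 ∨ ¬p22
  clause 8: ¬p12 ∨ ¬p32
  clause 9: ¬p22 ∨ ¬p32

Case p11 = True:
The clause (¬p21) is unit, so p21 = False.
The clause (p22) is unit, so p22 = True.
The clause (¬p31) is unit, so p31 = False.
The clause (p32) is unit, so p32 = True.
That conflicts with the unit clause (¬p32).
So p11 must be the other value — set p11 = False.
The clause (p12) is unit, so p12 = True.
The clause (¬p22) is unit, so p22 = False.
The clause (p21) is unit, so p21 = True.
The clause (¬p31) is unit, so p31 = False.
The clause (p32) is unit, so p32 = True.
That conflicts with the unit clause (¬p32).
Both values of p11 lead to a conflict.
No assignment satisfies every clause.

Unsatisfiable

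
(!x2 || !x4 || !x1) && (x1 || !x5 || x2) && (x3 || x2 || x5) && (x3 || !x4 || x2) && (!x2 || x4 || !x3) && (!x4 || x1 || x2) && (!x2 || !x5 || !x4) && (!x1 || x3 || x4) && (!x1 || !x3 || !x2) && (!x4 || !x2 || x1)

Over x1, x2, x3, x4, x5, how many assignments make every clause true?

7

There are 2^5 = 32 truth assignments over (x1, x2, x3, x4, x5).
Split on x1. With x1 = true, the clauses containing x1 are satisfied and !x1 drops from the rest; 4 of the 2^4 = 16 assignments to the other variables satisfy what remains.
With x1 = false, by the same count on the reduced clause set, 3 assignments work.
(One model: x1=F, x2=F, x3=T, x4=F, x5=F.)
Total: 4 + 3 = 7.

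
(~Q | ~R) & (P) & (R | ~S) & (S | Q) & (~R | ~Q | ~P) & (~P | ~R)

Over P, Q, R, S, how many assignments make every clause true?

There are 2^4 = 16 truth assignments over (P, Q, R, S).
Check each against the 6 clauses (columns in the order P, Q, R, S):
  F F F F  ✗ fails (P)
  F F F T  ✗ fails (P)
  F F T F  ✗ fails (P)
  F F T T  ✗ fails (P)
  F T F F  ✗ fails (P)
  F T F T  ✗ fails (P)
  F T T F  ✗ fails (~Q | ~R)
  F T T T  ✗ fails (~Q | ~R)
  T F F F  ✗ fails (S | Q)
  T F F T  ✗ fails (R | ~S)
  T F T F  ✗ fails (S | Q)
  T F T T  ✗ fails (~P | ~R)
  T T F F  ✓ satisfies all
  T T F T  ✗ fails (R | ~S)
  T T T F  ✗ fails (~Q | ~R)
  T T T T  ✗ fails (~Q | ~R)
1 of the 16 rows is a model.

1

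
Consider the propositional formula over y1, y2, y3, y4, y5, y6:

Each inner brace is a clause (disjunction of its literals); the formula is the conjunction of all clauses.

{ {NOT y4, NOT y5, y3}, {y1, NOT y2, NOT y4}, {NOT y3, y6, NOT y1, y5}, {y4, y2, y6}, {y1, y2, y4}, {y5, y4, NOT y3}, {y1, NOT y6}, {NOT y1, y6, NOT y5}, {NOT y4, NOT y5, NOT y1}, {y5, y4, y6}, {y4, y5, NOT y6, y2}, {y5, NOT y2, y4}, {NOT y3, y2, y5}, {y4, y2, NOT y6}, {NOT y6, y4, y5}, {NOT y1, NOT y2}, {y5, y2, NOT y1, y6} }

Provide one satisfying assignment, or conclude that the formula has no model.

y1=true; y2=false; y3=false; y4=true; y5=false; y6=true

Suppose y1 = true.
(NOT y2) alone gives y2 = false.
Suppose y4 = true.
(NOT y5) alone gives y5 = false.
(NOT y3) alone gives y3 = false.
(y6) alone gives y6 = true.
All clauses are satisfied.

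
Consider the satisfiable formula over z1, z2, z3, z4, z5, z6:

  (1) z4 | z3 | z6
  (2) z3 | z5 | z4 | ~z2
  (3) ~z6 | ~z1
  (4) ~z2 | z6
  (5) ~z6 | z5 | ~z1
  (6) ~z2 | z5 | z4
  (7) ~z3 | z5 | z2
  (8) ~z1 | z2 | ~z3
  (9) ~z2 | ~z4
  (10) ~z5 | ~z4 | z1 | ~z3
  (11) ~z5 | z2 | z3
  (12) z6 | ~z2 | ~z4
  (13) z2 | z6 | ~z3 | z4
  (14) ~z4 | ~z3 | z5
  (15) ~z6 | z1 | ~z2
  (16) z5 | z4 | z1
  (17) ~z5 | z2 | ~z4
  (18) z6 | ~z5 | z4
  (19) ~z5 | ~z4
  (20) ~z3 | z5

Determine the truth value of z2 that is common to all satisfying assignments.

Suppose z2 = 1.
(z6) alone gives z6 = 1.
(~z1) alone gives z1 = 0.
That conflicts with the unit clause (z1).
So every satisfying assignment has z2 = False.

False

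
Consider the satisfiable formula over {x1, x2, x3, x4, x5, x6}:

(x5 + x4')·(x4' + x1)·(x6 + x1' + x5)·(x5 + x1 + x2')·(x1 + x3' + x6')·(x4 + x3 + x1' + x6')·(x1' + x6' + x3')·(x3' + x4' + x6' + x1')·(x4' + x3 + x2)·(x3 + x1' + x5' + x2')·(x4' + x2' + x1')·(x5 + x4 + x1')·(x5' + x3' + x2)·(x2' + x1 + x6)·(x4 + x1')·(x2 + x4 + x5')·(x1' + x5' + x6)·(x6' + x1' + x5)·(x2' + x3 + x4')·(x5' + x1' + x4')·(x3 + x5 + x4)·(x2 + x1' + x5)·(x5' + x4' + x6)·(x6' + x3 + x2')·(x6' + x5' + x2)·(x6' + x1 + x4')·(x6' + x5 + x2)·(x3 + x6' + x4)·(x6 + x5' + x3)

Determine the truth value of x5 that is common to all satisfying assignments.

Suppose x5 = 1.
Suppose x4 = 0.
Unit clause (x1') forces x1 = 0.
Unit clause (x2) forces x2 = 1.
Unit clause (x6) forces x6 = 1.
Unit clause (x3') forces x3 = 0.
But (x3) is also a unit clause — contradiction.
That branch fails; take x4 = 1 instead.
Unit clause (x1) forces x1 = 1.
But (x1') is also a unit clause — contradiction.
Neither x4 = 1 nor x4 = 0 works.
So every satisfying assignment has x5 = False.

False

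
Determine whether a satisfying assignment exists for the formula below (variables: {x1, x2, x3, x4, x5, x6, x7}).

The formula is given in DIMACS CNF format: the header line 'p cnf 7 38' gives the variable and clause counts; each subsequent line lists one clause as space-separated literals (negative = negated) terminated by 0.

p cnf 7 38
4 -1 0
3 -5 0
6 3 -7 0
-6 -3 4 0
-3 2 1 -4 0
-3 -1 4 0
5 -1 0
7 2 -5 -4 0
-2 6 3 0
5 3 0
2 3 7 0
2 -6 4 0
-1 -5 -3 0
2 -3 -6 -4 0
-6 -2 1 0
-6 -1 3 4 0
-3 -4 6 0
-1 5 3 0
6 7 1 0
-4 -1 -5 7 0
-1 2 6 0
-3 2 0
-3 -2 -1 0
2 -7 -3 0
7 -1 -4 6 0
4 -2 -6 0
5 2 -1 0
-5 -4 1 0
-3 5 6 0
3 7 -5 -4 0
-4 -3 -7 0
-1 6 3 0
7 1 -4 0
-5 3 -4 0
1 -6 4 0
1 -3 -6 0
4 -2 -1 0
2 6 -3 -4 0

Yes

Case x4 = False:
(¬x1) alone gives x1 = False.
(¬x6) alone gives x6 = False.
(x7) alone gives x7 = True.
(x3) alone gives x3 = True.
(x2) alone gives x2 = True.
(x5) alone gives x5 = True.
All clauses are satisfied.
A satisfying assignment: x1 ↦ False, x2 ↦ True, x3 ↦ True, x4 ↦ False, x5 ↦ True, x6 ↦ False, x7 ↦ True.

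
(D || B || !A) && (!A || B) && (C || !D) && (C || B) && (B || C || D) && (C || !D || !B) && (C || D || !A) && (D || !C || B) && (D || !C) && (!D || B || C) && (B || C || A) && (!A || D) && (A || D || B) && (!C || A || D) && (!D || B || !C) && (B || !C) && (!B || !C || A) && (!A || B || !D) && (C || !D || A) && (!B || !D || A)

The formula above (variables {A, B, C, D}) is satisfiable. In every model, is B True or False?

True

Suppose B = false.
The clause (!A) is unit, so A = false.
The clause (C) is unit, so C = true.
That conflicts with the unit clause (!C).
So every satisfying assignment has B = True.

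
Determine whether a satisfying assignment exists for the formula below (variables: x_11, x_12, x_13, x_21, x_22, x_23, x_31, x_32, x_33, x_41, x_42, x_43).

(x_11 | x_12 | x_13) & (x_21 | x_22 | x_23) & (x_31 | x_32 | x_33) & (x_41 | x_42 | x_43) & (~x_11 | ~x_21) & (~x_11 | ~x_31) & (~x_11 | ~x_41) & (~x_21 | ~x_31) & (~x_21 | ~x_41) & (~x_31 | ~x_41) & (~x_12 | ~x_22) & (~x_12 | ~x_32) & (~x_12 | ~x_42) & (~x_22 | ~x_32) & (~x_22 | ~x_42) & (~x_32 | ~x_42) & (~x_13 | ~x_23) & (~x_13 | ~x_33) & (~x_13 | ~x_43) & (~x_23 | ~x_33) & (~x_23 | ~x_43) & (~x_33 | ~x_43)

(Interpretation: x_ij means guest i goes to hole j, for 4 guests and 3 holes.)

Try x_11 = 0.
Try x_12 = 1.
(~x_22) alone gives x_22 = 0.
(~x_32) alone gives x_32 = 0.
(~x_42) alone gives x_42 = 0.
Try x_21 = 1.
(~x_31) alone gives x_31 = 0.
(x_33) alone gives x_33 = 1.
(~x_41) alone gives x_41 = 0.
(x_43) alone gives x_43 = 1.
That conflicts with the unit clause (~x_43).
So x_21 must be the other value — set x_21 = 0.
(x_23) alone gives x_23 = 1.
(~x_13) alone gives x_13 = 0.
(~x_33) alone gives x_33 = 0.
(x_31) alone gives x_31 = 1.
(~x_41) alone gives x_41 = 0.
(x_43) alone gives x_43 = 1.
That conflicts with the unit clause (~x_43).
Both values of x_21 lead to a conflict.
So x_12 must be the other value — set x_12 = 0.
(x_13) alone gives x_13 = 1.
(~x_23) alone gives x_23 = 0.
(~x_33) alone gives x_33 = 0.
(~x_43) alone gives x_43 = 0.
Try x_21 = 1.
(~x_31) alone gives x_31 = 0.
(x_32) alone gives x_32 = 1.
(~x_41) alone gives x_41 = 0.
(x_42) alone gives x_42 = 1.
That conflicts with the unit clause (~x_42).
So x_21 must be the other value — set x_21 = 0.
(x_22) alone gives x_22 = 1.
(~x_32) alone gives x_32 = 0.
(x_31) alone gives x_31 = 1.
(~x_41) alone gives x_41 = 0.
(x_42) alone gives x_42 = 1.
That conflicts with the unit clause (~x_42).
Both values of x_21 lead to a conflict.
Both values of x_12 lead to a conflict.
So x_11 must be the other value — set x_11 = 1.
(~x_21) alone gives x_21 = 0.
(~x_31) alone gives x_31 = 0.
(~x_41) alone gives x_41 = 0.
Try x_22 = 1.
(~x_12) alone gives x_12 = 0.
(~x_32) alone gives x_32 = 0.
(x_33) alone gives x_33 = 1.
(~x_42) alone gives x_42 = 0.
(x_43) alone gives x_43 = 1.
That conflicts with the unit clause (~x_43).
So x_22 must be the other value — set x_22 = 0.
(x_23) alone gives x_23 = 1.
(~x_13) alone gives x_13 = 0.
(~x_33) alone gives x_33 = 0.
(x_32) alone gives x_32 = 1.
(~x_12) alone gives x_12 = 0.
(~x_42) alone gives x_42 = 0.
(x_43) alone gives x_43 = 1.
That conflicts with the unit clause (~x_43).
Both values of x_22 lead to a conflict.
Both values of x_11 lead to a conflict.
No assignment satisfies every clause.

No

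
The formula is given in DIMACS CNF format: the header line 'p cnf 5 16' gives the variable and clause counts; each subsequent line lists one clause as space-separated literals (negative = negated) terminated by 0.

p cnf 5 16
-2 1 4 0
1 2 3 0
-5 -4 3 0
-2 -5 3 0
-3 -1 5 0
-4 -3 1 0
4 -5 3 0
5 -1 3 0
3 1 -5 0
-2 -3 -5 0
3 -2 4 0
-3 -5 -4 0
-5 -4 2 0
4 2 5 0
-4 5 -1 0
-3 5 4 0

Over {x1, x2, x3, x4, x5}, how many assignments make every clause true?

There are 2^5 = 32 truth assignments over (x1, x2, x3, x4, x5).
Split on x3. With x3 = True, the clauses containing x3 are satisfied and ¬x3 drops from the rest; 2 of the 2^4 = 16 assignments to the other variables satisfy what remains.
With x3 = False, by the same count on the reduced clause set, 1 assignment works.
(One model: x1=F, x2=F, x3=T, x4=F, x5=T.)
Total: 2 + 1 = 3.

3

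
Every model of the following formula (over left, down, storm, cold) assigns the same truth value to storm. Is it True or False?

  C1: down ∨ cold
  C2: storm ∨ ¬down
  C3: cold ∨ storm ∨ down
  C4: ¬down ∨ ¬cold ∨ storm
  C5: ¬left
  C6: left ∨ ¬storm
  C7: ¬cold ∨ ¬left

False

Suppose storm = True.
Unit clause (¬left) forces left = False.
Now (left) is unsatisfied and unit — conflict.
So every satisfying assignment has storm = False.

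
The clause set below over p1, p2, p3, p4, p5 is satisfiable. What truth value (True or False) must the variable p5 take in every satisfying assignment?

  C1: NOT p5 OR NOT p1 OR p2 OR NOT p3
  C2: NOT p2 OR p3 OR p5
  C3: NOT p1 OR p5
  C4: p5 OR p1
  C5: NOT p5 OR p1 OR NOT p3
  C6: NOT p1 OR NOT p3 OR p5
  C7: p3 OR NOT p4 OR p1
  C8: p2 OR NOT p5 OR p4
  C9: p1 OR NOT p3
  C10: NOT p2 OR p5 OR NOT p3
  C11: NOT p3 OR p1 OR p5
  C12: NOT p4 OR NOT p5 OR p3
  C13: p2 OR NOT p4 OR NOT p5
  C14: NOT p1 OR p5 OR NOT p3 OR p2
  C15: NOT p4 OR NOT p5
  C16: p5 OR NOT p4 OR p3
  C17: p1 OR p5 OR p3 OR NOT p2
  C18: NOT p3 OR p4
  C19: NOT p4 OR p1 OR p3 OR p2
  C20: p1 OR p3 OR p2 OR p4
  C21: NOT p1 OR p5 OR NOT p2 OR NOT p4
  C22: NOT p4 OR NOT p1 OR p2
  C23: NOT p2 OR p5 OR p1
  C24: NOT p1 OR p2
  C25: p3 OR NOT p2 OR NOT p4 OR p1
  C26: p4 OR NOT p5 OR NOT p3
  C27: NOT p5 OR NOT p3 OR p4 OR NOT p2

Suppose p5 = false.
The clause (NOT p1) is unit, so p1 = false.
That conflicts with the unit clause (p1).
So every satisfying assignment has p5 = True.

True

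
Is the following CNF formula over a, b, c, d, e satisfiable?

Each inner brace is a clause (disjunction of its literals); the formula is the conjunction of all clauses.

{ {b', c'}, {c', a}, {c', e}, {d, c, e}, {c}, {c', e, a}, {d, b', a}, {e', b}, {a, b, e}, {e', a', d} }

No, unsatisfiable

From the singleton clause (c), c = 1.
From the singleton clause (b'), b = 0.
From the singleton clause (a), a = 1.
From the singleton clause (e), e = 1.
Now (e') is unsatisfied and unit — conflict.
No assignment satisfies every clause.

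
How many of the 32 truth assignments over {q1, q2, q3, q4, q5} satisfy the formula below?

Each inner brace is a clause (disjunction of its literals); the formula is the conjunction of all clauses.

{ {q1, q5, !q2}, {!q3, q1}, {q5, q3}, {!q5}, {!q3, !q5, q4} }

4

There are 2^5 = 32 truth assignments over (q1, q2, q3, q4, q5).
Split on q1. With q1 = true, the clauses containing q1 are satisfied and !q1 drops from the rest; 4 of the 2^4 = 16 assignments to the other variables satisfy what remains.
With q1 = false, by the same count on the reduced clause set, 0 assignments work.
(One model: q1=T, q2=F, q3=T, q4=F, q5=F.)
Total: 4 + 0 = 4.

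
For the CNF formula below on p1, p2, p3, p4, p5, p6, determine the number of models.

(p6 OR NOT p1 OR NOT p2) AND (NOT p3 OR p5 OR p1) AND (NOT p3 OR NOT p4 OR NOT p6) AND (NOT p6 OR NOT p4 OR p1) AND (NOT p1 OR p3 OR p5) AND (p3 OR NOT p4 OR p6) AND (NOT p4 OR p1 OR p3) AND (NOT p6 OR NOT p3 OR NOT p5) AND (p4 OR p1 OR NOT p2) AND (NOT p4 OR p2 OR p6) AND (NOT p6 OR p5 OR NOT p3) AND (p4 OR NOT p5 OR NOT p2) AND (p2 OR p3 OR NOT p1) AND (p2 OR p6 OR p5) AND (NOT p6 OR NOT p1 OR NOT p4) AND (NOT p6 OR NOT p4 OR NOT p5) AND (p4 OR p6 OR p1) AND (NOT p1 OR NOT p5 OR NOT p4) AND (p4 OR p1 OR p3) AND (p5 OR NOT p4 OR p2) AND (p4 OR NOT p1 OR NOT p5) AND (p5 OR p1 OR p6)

1

There are 2^6 = 64 truth assignments over (p1, p2, p3, p4, p5, p6).
Split on p4. With p4 = true, the clauses containing p4 are satisfied and NOT p4 drops from the rest; 1 of the 2^5 = 32 assignments to the other variables satisfy what remains.
With p4 = false, by the same count on the reduced clause set, 0 assignments work.
Total: 1 + 0 = 1.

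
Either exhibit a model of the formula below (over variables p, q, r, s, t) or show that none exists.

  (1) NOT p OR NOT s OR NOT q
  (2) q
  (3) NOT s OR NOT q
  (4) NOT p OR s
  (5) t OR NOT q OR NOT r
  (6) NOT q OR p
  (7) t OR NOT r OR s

(q) alone gives q = true.
(NOT s) alone gives s = false.
(NOT p) alone gives p = false.
But (p) is also a unit clause — contradiction.

UNSATISFIABLE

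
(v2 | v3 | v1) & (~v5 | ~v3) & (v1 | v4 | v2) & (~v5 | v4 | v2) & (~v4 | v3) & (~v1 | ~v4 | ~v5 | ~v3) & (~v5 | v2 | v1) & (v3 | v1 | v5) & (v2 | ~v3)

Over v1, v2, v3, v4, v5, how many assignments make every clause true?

There are 2^5 = 32 truth assignments over (v1, v2, v3, v4, v5).
Split on v1. With v1 = 1, the clauses containing v1 are satisfied and ~v1 drops from the rest; 5 of the 2^4 = 16 assignments to the other variables satisfy what remains.
With v1 = 0, by the same count on the reduced clause set, 3 assignments work.
(One model: v1=F, v2=T, v3=F, v4=F, v5=T.)
Total: 5 + 3 = 8.

8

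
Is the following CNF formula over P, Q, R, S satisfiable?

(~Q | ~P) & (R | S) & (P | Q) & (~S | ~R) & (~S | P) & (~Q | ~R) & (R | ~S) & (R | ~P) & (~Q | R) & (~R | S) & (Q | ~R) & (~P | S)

No, unsatisfiable

Branch on Q: set Q = 0.
The clause (P) is unit, so P = 1.
The clause (R) is unit, so R = 1.
But (~R) is also a unit clause — contradiction.
So Q must be the other value — set Q = 1.
The clause (~P) is unit, so P = 0.
The clause (~S) is unit, so S = 0.
The clause (R) is unit, so R = 1.
But (~R) is also a unit clause — contradiction.
Both values of Q lead to a conflict.
No assignment satisfies every clause.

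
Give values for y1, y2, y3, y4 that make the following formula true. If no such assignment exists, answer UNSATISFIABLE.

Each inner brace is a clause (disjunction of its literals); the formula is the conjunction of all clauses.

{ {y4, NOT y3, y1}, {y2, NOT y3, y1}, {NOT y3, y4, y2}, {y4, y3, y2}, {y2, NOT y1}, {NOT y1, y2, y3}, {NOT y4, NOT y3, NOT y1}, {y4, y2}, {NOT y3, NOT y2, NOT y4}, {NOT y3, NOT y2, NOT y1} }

y1=true,  y2=true,  y3=false,  y4=true

Try y2 = true.
Try y3 = false.
All clauses hold; y1, y4 can take either value.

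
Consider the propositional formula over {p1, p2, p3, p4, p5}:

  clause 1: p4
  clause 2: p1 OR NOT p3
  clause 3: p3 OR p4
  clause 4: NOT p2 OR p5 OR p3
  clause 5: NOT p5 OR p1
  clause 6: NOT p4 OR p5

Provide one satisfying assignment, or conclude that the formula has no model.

p1: true, p2: true, p3: true, p4: true, p5: true

Unit clause (p4) forces p4 = true.
Unit clause (p5) forces p5 = true.
Unit clause (p1) forces p1 = true.
No clause remains; p2, p3 are free.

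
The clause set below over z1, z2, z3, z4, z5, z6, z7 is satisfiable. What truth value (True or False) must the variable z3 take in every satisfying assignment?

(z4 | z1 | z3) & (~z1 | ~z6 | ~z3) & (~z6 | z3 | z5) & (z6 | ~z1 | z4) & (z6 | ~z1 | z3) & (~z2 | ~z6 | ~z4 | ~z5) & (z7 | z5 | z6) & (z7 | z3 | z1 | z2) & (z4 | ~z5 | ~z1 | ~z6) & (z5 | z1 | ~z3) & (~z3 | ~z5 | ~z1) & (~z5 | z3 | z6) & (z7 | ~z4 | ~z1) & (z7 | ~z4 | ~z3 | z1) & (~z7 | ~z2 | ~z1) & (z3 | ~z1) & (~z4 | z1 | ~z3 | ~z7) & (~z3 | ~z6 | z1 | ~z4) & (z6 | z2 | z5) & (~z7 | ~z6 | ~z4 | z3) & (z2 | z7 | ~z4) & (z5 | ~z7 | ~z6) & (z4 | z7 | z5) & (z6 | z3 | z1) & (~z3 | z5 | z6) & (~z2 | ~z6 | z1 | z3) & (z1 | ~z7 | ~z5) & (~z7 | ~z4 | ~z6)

Suppose z3 = 0.
The clause (~z1) is unit, so z1 = 0.
The clause (z4) is unit, so z4 = 1.
The clause (z6) is unit, so z6 = 1.
The clause (z5) is unit, so z5 = 1.
The clause (~z2) is unit, so z2 = 0.
The clause (z7) is unit, so z7 = 1.
That conflicts with the unit clause (~z7).
So every satisfying assignment has z3 = True.

True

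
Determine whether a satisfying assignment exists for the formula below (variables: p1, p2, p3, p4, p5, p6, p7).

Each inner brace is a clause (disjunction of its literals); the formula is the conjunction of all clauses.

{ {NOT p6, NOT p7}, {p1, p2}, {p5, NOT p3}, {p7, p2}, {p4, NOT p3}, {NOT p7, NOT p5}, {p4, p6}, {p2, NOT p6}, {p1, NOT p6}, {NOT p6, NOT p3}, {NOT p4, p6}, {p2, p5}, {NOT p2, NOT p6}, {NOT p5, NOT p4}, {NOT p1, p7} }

Branch on p6: set p6 = false.
(p4) alone gives p4 = true.
But (NOT p4) is also a unit clause — contradiction.
That branch fails; take p6 = true instead.
(NOT p7) alone gives p7 = false.
(p2) alone gives p2 = true.
But (NOT p2) is also a unit clause — contradiction.
Either choice for p6 ends in contradiction.
No assignment satisfies every clause.

No, unsatisfiable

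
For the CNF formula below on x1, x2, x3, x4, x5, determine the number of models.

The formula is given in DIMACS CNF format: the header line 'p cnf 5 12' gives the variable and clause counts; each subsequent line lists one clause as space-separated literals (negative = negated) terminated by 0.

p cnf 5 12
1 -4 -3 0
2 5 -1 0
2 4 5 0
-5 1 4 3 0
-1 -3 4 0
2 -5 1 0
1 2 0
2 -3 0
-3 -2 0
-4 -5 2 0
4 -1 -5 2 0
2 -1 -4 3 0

7

There are 2^5 = 32 truth assignments over (x1, x2, x3, x4, x5).
Split on x5. With x5 = True, the clauses containing x5 are satisfied and ¬x5 drops from the rest; 3 of the 2^4 = 16 assignments to the other variables satisfy what remains.
With x5 = False, by the same count on the reduced clause set, 4 assignments work.
(One model: x1=F, x2=T, x3=F, x4=F, x5=F.)
Total: 3 + 4 = 7.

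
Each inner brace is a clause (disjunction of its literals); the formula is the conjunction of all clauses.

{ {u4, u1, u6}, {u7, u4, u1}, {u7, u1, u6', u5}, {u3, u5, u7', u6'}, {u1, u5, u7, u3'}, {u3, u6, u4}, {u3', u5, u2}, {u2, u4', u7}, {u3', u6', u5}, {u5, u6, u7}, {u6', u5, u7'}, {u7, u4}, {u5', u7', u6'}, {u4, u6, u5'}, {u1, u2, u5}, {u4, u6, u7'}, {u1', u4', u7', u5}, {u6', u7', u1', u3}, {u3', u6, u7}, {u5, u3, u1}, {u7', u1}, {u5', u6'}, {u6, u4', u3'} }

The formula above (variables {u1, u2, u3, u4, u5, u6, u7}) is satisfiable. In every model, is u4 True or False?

Suppose u4 = 0.
Unit clause (u7) forces u7 = 1.
Unit clause (u6) forces u6 = 1.
Unit clause (u5) forces u5 = 1.
Now (u5') is unsatisfied and unit — conflict.
So every satisfying assignment has u4 = True.

True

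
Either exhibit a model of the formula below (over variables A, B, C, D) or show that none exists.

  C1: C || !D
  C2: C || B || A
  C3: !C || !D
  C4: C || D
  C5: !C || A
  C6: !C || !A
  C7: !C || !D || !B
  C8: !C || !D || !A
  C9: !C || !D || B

Try C = true.
From the singleton clause (!D), D = false.
From the singleton clause (A), A = true.
But (!A) is also a unit clause — contradiction.
So C must be the other value — set C = false.
From the singleton clause (!D), D = false.
But (D) is also a unit clause — contradiction.
Both values of C lead to a conflict.

UNSATISFIABLE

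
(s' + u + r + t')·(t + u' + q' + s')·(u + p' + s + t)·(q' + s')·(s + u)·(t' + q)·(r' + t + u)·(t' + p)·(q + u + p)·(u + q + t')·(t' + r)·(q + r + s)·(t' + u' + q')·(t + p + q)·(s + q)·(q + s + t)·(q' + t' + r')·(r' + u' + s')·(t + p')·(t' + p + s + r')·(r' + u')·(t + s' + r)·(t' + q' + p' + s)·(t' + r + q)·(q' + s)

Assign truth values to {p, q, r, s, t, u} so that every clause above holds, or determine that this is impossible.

Suppose q = 0.
Unit clause (t') forces t = 0.
Unit clause (p) forces p = 1.
But (p') is also a unit clause — contradiction.
Backtrack on q: now try q = 1.
Unit clause (s') forces s = 0.
But (s) is also a unit clause — contradiction.
Either choice for q ends in contradiction.

UNSATISFIABLE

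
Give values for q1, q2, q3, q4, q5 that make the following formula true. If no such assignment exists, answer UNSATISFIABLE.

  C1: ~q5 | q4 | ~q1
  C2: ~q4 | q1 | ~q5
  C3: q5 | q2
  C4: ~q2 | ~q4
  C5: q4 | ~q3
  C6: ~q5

q1: 0; q2: 1; q3: 0; q4: 0; q5: 0

From the singleton clause (~q5), q5 = 0.
From the singleton clause (q2), q2 = 1.
From the singleton clause (~q4), q4 = 0.
From the singleton clause (~q3), q3 = 0.
All clauses hold; q1 can take either value.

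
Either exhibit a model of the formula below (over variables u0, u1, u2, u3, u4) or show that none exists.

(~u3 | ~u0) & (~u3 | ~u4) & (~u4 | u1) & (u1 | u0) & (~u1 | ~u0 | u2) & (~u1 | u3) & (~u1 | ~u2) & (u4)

UNSATISFIABLE

Unit clause (u4) forces u4 = 1.
Unit clause (~u3) forces u3 = 0.
Unit clause (u1) forces u1 = 1.
That conflicts with the unit clause (~u1).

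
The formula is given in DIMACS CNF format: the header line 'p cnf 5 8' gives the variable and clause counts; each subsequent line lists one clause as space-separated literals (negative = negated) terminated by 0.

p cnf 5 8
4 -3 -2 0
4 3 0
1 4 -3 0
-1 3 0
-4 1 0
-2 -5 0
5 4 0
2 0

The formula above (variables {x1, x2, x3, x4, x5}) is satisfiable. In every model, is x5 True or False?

False

Suppose x5 = True.
From the singleton clause (¬x2), x2 = False.
Now (x2) is unsatisfied and unit — conflict.
So every satisfying assignment has x5 = False.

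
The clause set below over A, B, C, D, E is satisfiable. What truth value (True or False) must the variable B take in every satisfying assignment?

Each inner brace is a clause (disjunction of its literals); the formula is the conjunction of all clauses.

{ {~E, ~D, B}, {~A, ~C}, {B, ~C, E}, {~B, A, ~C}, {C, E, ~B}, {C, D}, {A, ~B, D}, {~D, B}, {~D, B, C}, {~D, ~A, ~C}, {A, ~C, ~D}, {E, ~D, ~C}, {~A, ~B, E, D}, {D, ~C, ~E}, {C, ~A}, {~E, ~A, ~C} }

Suppose B = 0.
The clause (~D) is unit, so D = 0.
The clause (C) is unit, so C = 1.
The clause (~A) is unit, so A = 0.
The clause (E) is unit, so E = 1.
But (~E) is also a unit clause — contradiction.
So every satisfying assignment has B = True.

True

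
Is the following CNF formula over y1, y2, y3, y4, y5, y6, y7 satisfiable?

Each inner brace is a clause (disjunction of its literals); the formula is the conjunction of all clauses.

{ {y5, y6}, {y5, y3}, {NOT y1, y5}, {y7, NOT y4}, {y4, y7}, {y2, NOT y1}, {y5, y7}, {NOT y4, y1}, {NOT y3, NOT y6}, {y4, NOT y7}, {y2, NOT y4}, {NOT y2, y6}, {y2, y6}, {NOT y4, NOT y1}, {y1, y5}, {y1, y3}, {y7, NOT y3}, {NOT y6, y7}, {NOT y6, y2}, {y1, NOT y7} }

Unsatisfiable

Try y5 = true.
Try y7 = true.
(y4) alone gives y4 = true.
(y1) alone gives y1 = true.
That conflicts with the unit clause (NOT y1).
That branch fails; take y7 = false instead.
(NOT y4) alone gives y4 = false.
That conflicts with the unit clause (y4).
Neither y7 = true nor y7 = false works.
That branch fails; take y5 = false instead.
(y6) alone gives y6 = true.
(y3) alone gives y3 = true.
That conflicts with the unit clause (NOT y3).
Neither y5 = true nor y5 = false works.
No assignment satisfies every clause.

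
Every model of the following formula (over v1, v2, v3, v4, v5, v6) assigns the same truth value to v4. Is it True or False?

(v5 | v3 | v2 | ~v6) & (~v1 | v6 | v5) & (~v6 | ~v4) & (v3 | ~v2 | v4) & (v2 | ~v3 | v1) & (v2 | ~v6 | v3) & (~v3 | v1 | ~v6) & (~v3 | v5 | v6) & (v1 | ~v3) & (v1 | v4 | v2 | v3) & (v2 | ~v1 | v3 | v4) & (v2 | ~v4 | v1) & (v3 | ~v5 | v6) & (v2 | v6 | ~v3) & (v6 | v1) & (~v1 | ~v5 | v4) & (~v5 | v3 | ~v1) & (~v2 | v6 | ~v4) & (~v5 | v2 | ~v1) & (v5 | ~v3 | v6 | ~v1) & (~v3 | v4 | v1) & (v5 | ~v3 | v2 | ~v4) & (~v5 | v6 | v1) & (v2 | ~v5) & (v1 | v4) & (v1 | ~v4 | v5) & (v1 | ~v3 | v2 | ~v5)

Suppose v4 = 1.
(~v6) alone gives v6 = 0.
(v1) alone gives v1 = 1.
(v5) alone gives v5 = 1.
(v3) alone gives v3 = 1.
(v2) alone gives v2 = 1.
Now (~v2) is unsatisfied and unit — conflict.
So every satisfying assignment has v4 = False.

False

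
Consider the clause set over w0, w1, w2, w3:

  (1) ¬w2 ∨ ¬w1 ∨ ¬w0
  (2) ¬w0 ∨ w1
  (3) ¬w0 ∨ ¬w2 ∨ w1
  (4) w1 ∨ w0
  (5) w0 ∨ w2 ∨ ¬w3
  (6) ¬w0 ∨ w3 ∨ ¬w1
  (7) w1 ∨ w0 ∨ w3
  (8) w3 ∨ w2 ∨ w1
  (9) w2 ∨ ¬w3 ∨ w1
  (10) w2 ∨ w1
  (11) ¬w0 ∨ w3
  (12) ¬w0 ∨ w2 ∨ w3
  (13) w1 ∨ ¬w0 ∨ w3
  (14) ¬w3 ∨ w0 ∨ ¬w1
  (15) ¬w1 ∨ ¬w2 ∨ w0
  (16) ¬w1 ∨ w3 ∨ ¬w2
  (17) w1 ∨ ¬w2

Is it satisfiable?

Yes

Branch on w0: set w0 = True.
From the singleton clause (w1), w1 = True.
From the singleton clause (¬w2), w2 = False.
From the singleton clause (w3), w3 = True.
Every clause now holds.
A satisfying assignment: w0: True, w1: True, w2: False, w3: True.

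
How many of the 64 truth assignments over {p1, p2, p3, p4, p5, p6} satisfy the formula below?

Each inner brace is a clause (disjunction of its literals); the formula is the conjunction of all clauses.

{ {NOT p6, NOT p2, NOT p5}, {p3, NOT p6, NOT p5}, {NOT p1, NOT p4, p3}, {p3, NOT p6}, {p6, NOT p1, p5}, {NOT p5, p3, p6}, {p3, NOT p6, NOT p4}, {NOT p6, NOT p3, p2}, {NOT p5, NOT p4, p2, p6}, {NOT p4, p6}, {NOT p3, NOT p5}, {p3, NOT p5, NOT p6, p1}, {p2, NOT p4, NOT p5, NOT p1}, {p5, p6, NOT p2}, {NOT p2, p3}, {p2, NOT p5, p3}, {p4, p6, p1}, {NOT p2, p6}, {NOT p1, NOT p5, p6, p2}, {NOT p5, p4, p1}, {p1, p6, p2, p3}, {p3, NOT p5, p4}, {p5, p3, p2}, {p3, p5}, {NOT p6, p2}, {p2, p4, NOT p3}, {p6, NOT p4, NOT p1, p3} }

There are 2^6 = 64 truth assignments over (p1, p2, p3, p4, p5, p6).
Split on p1. With p1 = true, the clauses containing p1 are satisfied and NOT p1 drops from the rest; 2 of the 2^5 = 32 assignments to the other variables satisfy what remains.
With p1 = false, by the same count on the reduced clause set, 2 assignments work.
Total: 2 + 2 = 4.

4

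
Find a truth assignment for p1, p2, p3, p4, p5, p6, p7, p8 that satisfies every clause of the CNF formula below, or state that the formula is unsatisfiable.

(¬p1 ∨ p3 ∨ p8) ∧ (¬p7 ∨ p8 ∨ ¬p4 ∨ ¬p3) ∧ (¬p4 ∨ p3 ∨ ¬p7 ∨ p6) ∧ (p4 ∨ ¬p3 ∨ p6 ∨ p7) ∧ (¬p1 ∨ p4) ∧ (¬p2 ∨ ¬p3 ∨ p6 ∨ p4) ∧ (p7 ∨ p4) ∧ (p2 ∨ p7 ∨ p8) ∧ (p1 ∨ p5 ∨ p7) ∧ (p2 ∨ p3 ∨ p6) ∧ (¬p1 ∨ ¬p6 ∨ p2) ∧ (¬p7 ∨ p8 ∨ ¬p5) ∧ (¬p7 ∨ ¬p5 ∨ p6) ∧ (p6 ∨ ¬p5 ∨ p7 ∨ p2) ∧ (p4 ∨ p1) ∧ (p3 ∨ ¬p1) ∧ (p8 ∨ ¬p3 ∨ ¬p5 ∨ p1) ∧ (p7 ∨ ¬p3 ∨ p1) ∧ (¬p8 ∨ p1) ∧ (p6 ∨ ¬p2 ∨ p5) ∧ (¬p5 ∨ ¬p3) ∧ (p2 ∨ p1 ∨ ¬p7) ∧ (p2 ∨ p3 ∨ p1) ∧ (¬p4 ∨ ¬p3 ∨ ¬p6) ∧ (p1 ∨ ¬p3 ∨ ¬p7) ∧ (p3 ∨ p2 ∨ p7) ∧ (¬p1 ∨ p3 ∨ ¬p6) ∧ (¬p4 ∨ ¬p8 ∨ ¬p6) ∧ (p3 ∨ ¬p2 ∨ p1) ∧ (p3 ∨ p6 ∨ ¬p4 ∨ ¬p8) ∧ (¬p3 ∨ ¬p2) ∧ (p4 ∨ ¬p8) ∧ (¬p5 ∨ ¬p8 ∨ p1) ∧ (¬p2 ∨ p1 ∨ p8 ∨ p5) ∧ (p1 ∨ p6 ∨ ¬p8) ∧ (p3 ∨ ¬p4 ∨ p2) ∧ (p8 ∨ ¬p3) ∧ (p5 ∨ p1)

p1=True, p2=False, p3=True, p4=True, p5=False, p6=False, p7=False, p8=True

Suppose p1 = True.
From the singleton clause (p4), p4 = True.
From the singleton clause (p3), p3 = True.
From the singleton clause (¬p5), p5 = False.
From the singleton clause (¬p6), p6 = False.
From the singleton clause (¬p2), p2 = False.
From the singleton clause (p8), p8 = True.
No clause remains; p7 is free.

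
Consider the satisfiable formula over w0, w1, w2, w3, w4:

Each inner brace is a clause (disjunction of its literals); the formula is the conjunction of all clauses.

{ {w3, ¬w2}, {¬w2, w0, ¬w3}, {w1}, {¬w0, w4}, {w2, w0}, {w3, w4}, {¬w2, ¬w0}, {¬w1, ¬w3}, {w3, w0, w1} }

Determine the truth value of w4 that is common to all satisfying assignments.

True

Suppose w4 = False.
From the singleton clause (w1), w1 = True.
From the singleton clause (¬w0), w0 = False.
From the singleton clause (w2), w2 = True.
From the singleton clause (w3), w3 = True.
But (¬w3) is also a unit clause — contradiction.
So every satisfying assignment has w4 = True.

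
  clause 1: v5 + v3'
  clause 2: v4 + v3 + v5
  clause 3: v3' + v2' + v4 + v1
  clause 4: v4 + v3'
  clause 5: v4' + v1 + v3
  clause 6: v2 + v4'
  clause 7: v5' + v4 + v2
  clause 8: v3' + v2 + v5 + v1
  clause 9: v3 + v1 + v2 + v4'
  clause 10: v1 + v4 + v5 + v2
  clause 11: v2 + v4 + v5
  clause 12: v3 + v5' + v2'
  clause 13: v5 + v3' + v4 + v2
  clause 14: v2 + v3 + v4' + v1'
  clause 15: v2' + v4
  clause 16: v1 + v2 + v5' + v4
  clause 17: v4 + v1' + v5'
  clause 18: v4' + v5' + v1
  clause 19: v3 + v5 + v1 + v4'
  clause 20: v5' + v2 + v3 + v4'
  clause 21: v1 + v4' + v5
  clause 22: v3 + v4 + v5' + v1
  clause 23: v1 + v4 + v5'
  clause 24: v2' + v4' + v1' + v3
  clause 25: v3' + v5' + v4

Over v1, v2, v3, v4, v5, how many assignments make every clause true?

There are 2^5 = 32 truth assignments over (v1, v2, v3, v4, v5).
Split on v4. With v4 = 1, the clauses containing v4 are satisfied and v4' drops from the rest; 1 of the 2^4 = 16 assignments to the other variables satisfy what remains.
With v4 = 0, by the same count on the reduced clause set, 0 assignments work.
Total: 1 + 0 = 1.

1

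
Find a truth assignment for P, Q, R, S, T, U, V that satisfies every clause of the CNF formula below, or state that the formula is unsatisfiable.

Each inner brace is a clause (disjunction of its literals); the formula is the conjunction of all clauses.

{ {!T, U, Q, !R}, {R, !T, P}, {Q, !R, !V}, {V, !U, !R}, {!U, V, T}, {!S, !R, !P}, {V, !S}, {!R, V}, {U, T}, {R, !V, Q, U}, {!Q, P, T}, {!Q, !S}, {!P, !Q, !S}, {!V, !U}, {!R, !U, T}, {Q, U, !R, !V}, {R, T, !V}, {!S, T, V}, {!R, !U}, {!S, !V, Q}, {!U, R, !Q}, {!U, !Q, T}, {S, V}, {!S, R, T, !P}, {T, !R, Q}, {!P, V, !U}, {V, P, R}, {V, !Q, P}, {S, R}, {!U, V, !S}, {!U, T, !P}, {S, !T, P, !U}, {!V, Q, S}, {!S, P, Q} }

P ↦ true; Q ↦ true; R ↦ true; S ↦ false; T ↦ true; U ↦ false; V ↦ true

Case V = true:
The clause (!U) is unit, so U = false.
The clause (T) is unit, so T = true.
Case Q = true:
The clause (!S) is unit, so S = false.
The clause (R) is unit, so R = true.
All clauses hold; P can take either value.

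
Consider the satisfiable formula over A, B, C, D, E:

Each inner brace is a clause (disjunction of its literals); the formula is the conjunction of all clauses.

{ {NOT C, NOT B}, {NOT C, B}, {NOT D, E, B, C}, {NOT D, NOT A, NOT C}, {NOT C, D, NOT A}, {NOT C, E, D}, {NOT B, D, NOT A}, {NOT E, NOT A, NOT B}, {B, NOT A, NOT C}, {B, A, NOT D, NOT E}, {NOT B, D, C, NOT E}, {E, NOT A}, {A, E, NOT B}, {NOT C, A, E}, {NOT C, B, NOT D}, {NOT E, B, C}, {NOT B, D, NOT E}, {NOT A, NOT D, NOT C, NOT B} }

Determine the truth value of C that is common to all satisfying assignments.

False

Suppose C = true.
The clause (NOT B) is unit, so B = false.
That conflicts with the unit clause (B).
So every satisfying assignment has C = False.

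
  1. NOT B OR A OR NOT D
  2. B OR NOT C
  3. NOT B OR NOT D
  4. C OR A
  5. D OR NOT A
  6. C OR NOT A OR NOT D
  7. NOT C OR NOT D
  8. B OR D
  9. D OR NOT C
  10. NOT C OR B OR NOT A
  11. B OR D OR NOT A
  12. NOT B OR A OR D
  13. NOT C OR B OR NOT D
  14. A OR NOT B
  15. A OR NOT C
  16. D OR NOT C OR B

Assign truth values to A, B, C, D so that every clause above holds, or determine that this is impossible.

UNSATISFIABLE

Try B = true.
From the singleton clause (NOT D), D = false.
From the singleton clause (NOT A), A = false.
That conflicts with the unit clause (A).
Backtrack on B: now try B = false.
From the singleton clause (NOT C), C = false.
From the singleton clause (A), A = true.
From the singleton clause (D), D = true.
That conflicts with the unit clause (NOT D).
Both values of B lead to a conflict.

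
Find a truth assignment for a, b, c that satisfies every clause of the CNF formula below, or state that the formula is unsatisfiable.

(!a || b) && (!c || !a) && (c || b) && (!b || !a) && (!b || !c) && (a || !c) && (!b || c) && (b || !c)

Suppose a = false.
Unit clause (!c) forces c = false.
Unit clause (b) forces b = true.
Now (!b) is unsatisfied and unit — conflict.
Backtrack on a: now try a = true.
Unit clause (b) forces b = true.
Now (!b) is unsatisfied and unit — conflict.
Either choice for a ends in contradiction.

UNSATISFIABLE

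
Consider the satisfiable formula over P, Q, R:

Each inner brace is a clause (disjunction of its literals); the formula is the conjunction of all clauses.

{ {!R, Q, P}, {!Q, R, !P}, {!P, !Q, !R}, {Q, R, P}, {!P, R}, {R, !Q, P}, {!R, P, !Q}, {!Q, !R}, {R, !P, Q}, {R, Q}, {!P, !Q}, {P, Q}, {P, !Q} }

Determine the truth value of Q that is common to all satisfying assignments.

False

Suppose Q = true.
Unit clause (!R) forces R = false.
Unit clause (!P) forces P = false.
That conflicts with the unit clause (P).
So every satisfying assignment has Q = False.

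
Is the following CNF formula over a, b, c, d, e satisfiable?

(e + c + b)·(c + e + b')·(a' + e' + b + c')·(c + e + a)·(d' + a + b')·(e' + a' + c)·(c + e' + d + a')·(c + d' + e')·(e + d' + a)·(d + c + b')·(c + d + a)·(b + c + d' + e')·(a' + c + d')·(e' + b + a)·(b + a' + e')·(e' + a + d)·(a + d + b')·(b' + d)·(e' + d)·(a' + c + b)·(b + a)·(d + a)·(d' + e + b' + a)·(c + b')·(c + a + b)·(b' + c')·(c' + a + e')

Satisfiable

Branch on b: set b = 0.
(a) alone gives a = 1.
(e') alone gives e = 0.
(c) alone gives c = 1.
Every clause is now satisfied; d is unconstrained.
A satisfying assignment: a=1,  b=0,  c=1,  d=1,  e=0.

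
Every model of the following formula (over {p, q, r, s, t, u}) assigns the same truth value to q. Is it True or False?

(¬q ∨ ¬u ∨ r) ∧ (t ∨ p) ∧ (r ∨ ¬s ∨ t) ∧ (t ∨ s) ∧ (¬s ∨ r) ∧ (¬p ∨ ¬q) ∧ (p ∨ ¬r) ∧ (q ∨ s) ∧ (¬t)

False

Suppose q = True.
From the singleton clause (¬p), p = False.
From the singleton clause (t), t = True.
But (¬t) is also a unit clause — contradiction.
So every satisfying assignment has q = False.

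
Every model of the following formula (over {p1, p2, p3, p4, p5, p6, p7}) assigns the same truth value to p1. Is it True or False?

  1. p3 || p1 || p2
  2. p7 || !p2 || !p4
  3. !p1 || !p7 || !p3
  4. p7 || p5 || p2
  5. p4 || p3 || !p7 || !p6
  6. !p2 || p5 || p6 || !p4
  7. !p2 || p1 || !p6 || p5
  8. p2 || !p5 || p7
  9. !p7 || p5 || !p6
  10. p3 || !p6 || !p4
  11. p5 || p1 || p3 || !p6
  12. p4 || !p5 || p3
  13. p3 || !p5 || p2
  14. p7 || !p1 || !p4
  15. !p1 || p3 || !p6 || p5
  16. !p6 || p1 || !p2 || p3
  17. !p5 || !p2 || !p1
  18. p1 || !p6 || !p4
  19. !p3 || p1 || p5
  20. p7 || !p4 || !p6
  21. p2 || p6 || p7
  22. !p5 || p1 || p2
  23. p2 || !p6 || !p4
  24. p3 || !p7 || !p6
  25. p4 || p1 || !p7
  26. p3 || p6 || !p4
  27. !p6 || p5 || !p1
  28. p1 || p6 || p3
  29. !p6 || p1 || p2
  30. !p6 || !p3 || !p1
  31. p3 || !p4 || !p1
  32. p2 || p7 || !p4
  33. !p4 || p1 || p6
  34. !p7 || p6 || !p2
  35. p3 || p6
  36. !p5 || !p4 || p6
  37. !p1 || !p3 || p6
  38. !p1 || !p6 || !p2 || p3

Suppose p1 = true.
Branch on p7: set p7 = false.
Unit clause (!p4) forces p4 = false.
Branch on p5: set p5 = true.
Unit clause (p2) forces p2 = true.
Now (!p2) is unsatisfied and unit — conflict.
That branch fails; take p5 = false instead.
Unit clause (p2) forces p2 = true.
Unit clause (!p6) forces p6 = false.
Unit clause (p3) forces p3 = true.
Now (!p3) is unsatisfied and unit — conflict.
Either choice for p5 ends in contradiction.
That branch fails; take p7 = true instead.
Unit clause (!p3) forces p3 = false.
Unit clause (!p6) forces p6 = false.
Now (p6) is unsatisfied and unit — conflict.
Either choice for p7 ends in contradiction.
So every satisfying assignment has p1 = False.

False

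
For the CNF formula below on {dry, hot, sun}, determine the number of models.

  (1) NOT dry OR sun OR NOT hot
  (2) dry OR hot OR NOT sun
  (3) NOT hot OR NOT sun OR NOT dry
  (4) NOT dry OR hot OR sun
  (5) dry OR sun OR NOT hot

3

There are 2^3 = 8 truth assignments over (dry, hot, sun).
Check each against the 5 clauses (columns in the order dry, hot, sun):
  F F F  ✓ satisfies all
  F F T  ✗ fails (dry OR hot OR NOT sun)
  F T F  ✗ fails (dry OR sun OR NOT hot)
  F T T  ✓ satisfies all
  T F F  ✗ fails (NOT dry OR hot OR sun)
  T F T  ✓ satisfies all
  T T F  ✗ fails (NOT dry OR sun OR NOT hot)
  T T T  ✗ fails (NOT hot OR NOT sun OR NOT dry)
3 of the 8 rows are models.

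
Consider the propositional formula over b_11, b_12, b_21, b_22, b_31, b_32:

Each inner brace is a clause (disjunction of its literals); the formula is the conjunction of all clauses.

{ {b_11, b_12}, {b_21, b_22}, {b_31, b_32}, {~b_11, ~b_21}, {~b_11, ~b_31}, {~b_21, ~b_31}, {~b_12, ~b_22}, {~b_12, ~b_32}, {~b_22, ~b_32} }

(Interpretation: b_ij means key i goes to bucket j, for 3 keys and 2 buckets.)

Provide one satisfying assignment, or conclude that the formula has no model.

Try b_11 = 1.
(~b_21) alone gives b_21 = 0.
(b_22) alone gives b_22 = 1.
(~b_31) alone gives b_31 = 0.
(b_32) alone gives b_32 = 1.
That conflicts with the unit clause (~b_32).
So b_11 must be the other value — set b_11 = 0.
(b_12) alone gives b_12 = 1.
(~b_22) alone gives b_22 = 0.
(b_21) alone gives b_21 = 1.
(~b_31) alone gives b_31 = 0.
(b_32) alone gives b_32 = 1.
That conflicts with the unit clause (~b_32).
Either choice for b_11 ends in contradiction.

UNSATISFIABLE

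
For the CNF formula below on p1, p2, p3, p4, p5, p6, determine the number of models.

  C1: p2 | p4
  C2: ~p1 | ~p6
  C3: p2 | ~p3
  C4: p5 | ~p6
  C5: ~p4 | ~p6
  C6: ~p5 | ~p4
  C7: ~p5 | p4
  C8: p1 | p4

There are 2^6 = 64 truth assignments over (p1, p2, p3, p4, p5, p6).
Split on p5. With p5 = 1, the clauses containing p5 are satisfied and ~p5 drops from the rest; 0 of the 2^5 = 32 assignments to the other variables satisfy what remains.
With p5 = 0, by the same count on the reduced clause set, 8 assignments work.
Total: 0 + 8 = 8.

8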